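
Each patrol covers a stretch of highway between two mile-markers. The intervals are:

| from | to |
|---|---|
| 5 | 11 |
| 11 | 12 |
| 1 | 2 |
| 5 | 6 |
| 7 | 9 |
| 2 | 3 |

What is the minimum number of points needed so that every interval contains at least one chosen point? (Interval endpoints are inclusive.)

Sort by right endpoint; whenever an interval is uncovered, place a point at its right end.
Sorted: [1,2] [2,3] [5,6] [7,9] [5,11] [11,12]
{[1,2],[2,3]} hit by 2; {[5,6]} hit by 6; {[7,9],[5,11]} hit by 9; {[11,12]} hit by 12.
Points: 2, 6, 9, 12 (4 total).

4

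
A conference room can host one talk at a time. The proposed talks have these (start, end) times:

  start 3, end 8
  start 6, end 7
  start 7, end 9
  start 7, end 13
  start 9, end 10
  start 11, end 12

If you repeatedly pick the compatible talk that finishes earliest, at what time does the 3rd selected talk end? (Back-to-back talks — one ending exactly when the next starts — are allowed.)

10

Order by finish time; keep every interval that doesn't clash with the previous kept one.
By end time: (6,7), (3,8), (7,9), (9,10), (11,12), (7,13).
Pick (6,7); next start ≥ 7 → (7,9); next start ≥ 9 → (9,10); next start ≥ 10 → (11,12).
Selected: (6,7) (7,9) (9,10) (11,12)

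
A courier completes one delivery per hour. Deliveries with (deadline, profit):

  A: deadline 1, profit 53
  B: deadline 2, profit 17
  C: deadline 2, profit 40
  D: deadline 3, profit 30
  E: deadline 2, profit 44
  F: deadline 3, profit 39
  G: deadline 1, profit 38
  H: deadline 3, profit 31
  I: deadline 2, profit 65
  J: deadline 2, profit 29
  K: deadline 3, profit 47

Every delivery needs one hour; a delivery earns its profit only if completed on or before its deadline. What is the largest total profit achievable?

165

Sort by profit descending; place each in the latest free slot ≤ its deadline.
By profit: I(d2,65), A(d1,53), K(d3,47), E(d2,44), C(d2,40), F(d3,39), G(d1,38), H(d3,31), D(d3,30), J(d2,29), B(d2,17)
I→slot 2; A→slot 1; K→slot 3; E skipped; C skipped; F skipped; G skipped; H skipped; D skipped; J skipped; B skipped.
Profit = 53 + 65 + 47 = 165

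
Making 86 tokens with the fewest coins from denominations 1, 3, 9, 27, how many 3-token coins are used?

1

86 − 3×27→5 − 1×3→2 − 2×1→0
Count of 3: 1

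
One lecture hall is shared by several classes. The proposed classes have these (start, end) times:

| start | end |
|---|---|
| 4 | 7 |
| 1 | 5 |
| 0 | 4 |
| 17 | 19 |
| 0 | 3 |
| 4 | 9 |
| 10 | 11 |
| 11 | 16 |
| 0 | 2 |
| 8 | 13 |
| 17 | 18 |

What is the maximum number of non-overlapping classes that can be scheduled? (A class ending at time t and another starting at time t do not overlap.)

Greedy by earliest finish: after sorting by end time, pick each interval compatible with the last pick.
Sorted by end: (0,2)  (0,3)  (0,4)  (1,5)  (4,7)  (4,9)  (10,11)  (8,13)  (11,16)  (17,18)  (17,19)
take (0,2); skip (0,3); skip (1,5); take (4,7); skip (4,9); take (10,11); take (11,16); take (17,18); skip (17,19).
Selected 5 classes.

5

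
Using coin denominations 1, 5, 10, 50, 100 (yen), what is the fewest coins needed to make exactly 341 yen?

341 − 3×100→41 − 4×10→1 − 1×1→0
Total coins = 3 + 4 + 1 = 8

8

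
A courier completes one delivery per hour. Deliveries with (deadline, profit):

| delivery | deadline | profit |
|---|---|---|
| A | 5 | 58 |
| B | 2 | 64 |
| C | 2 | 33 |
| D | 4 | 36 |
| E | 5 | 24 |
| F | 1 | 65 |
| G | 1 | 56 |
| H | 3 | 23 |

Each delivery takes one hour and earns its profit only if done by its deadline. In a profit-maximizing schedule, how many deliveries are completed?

Take jobs in profit order; each goes to the latest open slot no later than its deadline.
Profit order: F=65 B=64 A=58 G=56 D=36 C=33 E=24 H=23
Assign: F→slot 1, B→slot 2, A→slot 5, G skipped, D→slot 4, C skipped, E→slot 3, H skipped.
Slots: [1:F] [2:B] [3:E] [4:D] [5:A]
5 of 8 scheduled.

5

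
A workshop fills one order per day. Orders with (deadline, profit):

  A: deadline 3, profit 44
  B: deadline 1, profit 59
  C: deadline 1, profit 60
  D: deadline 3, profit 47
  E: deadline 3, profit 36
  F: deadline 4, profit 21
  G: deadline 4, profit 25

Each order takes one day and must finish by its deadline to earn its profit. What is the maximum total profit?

176

Take jobs in profit order; each goes to the latest open slot no later than its deadline.
By profit: C(d1,60), B(d1,59), D(d3,47), A(d3,44), E(d3,36), G(d4,25), F(d4,21)
C→slot 1; B skipped; D→slot 3; A→slot 2; E skipped; G→slot 4; F skipped.
Profit = 60 + 44 + 47 + 25 = 176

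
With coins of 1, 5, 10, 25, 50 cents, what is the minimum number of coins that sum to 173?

8

Greedy: take as many of the largest coin as possible, then repeat with the remainder.
173 = 3×50 + 2×10 + 3×1
Total coins = 3 + 2 + 3 = 8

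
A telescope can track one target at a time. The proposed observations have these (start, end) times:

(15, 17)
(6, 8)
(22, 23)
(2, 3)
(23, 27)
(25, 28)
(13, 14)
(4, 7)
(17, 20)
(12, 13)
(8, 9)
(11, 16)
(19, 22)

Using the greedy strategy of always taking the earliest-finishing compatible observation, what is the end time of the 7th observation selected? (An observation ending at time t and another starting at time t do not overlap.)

Order by finish time; keep every interval that doesn't clash with the previous kept one.
By end time: (2,3), (4,7), (6,8), (8,9), (12,13), (13,14), (11,16), (15,17), (17,20), (19,22), (22,23), (23,27), (25,28).
Pick (2,3); next start ≥ 3 → (4,7); next start ≥ 7 → (8,9); next start ≥ 9 → (12,13); next start ≥ 13 → (13,14); next start ≥ 14 → (15,17); next start ≥ 17 → (17,20); next start ≥ 20 → (22,23); next start ≥ 23 → (23,27).
Selected: (2,3) (4,7) (8,9) (12,13) (13,14) (15,17) (17,20) (22,23) (23,27)

20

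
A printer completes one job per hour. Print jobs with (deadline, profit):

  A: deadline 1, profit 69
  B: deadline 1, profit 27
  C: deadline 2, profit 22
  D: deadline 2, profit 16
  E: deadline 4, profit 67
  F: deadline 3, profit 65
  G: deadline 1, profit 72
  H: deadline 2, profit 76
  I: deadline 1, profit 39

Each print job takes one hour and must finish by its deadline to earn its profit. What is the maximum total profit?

280

Take jobs in profit order; each goes to the latest open slot no later than its deadline.
By profit: H(d2,76), G(d1,72), A(d1,69), E(d4,67), F(d3,65), I(d1,39), B(d1,27), C(d2,22), D(d2,16)
H→slot 2; G→slot 1; A skipped; E→slot 4; F→slot 3; I skipped; B skipped; C skipped; D skipped.
Profit = 72 + 76 + 65 + 67 = 280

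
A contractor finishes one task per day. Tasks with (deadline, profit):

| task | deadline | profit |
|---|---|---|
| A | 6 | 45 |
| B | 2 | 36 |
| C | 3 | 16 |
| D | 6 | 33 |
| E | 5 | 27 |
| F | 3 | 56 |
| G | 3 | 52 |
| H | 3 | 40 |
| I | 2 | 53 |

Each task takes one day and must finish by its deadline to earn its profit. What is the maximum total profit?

266

Sort by profit descending; place each in the latest free slot ≤ its deadline.
By profit: F(d3,56), I(d2,53), G(d3,52), A(d6,45), H(d3,40), B(d2,36), D(d6,33), E(d5,27), C(d3,16)
F→slot 3; I→slot 2; G→slot 1; A→slot 6; H skipped; B skipped; D→slot 5; E→slot 4; C skipped.
Profit = 52 + 53 + 56 + 27 + 33 + 45 = 266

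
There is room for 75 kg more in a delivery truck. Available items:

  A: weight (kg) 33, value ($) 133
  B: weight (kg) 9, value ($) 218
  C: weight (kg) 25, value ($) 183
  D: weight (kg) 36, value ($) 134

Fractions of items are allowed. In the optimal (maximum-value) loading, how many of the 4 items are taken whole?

3

Sort by value per unit weight and fill in that order.
Ratios (sorted): B 24.22, C 7.32, A 4.03, D 3.72
take B (9 @ 218); take C (25 @ 183); take A (33 @ 133); take 8/36 of D → 29.78. Capacity used 75/75.
3 item(s) taken whole; one partial (take 8/36 of D).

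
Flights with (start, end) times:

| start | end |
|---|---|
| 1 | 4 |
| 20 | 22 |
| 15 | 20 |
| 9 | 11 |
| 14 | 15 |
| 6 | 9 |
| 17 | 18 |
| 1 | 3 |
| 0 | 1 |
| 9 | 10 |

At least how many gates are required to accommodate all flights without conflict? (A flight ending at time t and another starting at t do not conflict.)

2

Events (time:±→running): 0:+→1 1:-→0 1:+→1 1:+→2 … peak 2.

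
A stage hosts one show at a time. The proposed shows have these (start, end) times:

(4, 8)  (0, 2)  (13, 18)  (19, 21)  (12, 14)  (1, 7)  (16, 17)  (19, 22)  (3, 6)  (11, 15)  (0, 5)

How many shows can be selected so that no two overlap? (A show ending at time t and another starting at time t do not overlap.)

Sorted by end: (0,2)  (0,5)  (3,6)  (1,7)  (4,8)  (12,14)  (11,15)  (16,17)  (13,18)  (19,21)  (19,22)
take (0,2); skip (0,5); take (3,6); skip (4,8); take (12,14); take (16,17); take (19,21).
Selected 5 shows.

5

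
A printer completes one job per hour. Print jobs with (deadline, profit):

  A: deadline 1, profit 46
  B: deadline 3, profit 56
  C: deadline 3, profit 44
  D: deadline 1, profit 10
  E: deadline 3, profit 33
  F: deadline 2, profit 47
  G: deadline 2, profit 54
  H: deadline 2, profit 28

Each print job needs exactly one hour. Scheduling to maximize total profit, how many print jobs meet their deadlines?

3

Sort by profit descending; place each in the latest free slot ≤ its deadline.
By profit: B(d3,56), G(d2,54), F(d2,47), A(d1,46), C(d3,44), E(d3,33), H(d2,28), D(d1,10)
B→slot 3; G→slot 2; F→slot 1; A skipped; C skipped; E skipped; H skipped; D skipped.
3 of 8 scheduled.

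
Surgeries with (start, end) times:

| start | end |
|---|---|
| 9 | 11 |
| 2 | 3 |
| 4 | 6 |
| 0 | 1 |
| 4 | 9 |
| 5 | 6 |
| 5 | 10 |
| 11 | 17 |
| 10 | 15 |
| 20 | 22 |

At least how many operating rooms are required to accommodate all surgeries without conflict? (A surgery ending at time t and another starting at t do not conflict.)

The answer is the maximum number of intervals overlapping at any instant.
starts: [0, 2, 4, 4, 5, 5, 9, 10, 11, 20]
ends:   [1, 3, 6, 6, 9, 10, 11, 15, 17, 22]
s0→1 e1→0 s2→1 e3→0 s4→1 s4→2 s5→3 s5→4  — peak 4.

4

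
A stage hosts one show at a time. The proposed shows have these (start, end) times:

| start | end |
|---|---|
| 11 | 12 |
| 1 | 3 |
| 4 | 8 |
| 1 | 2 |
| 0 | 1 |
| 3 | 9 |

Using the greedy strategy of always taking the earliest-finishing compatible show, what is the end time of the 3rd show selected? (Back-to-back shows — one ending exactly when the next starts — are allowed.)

Order by finish time; keep every interval that doesn't clash with the previous kept one.
Sorted by end: (0,1)  (1,2)  (1,3)  (4,8)  (3,9)  (11,12)
take (0,1); take (1,2); skip (1,3); take (4,8); skip (3,9); take (11,12).
Selected: (0,1) (1,2) (4,8) (11,12)

8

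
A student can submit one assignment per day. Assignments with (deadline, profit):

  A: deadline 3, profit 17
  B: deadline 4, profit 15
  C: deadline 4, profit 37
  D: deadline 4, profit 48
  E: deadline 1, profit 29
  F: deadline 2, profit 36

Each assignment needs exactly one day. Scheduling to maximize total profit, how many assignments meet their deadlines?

4

Take jobs in profit order; each goes to the latest open slot no later than its deadline.
Profit order: D=48 C=37 F=36 E=29 A=17 B=15
Assign: D→slot 4, C→slot 3, F→slot 2, E→slot 1, A skipped, B skipped.
Slots: [1:E] [2:F] [3:C] [4:D]
4 of 6 scheduled.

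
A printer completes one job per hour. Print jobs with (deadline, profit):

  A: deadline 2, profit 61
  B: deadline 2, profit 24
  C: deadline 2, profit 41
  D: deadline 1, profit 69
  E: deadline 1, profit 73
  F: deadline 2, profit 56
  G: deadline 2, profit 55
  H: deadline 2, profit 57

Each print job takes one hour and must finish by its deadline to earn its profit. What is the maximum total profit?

Take jobs in profit order; each goes to the latest open slot no later than its deadline.
By profit: E(d1,73), D(d1,69), A(d2,61), H(d2,57), F(d2,56), G(d2,55), C(d2,41), B(d2,24)
E→slot 1; D skipped; A→slot 2; H skipped; F skipped; G skipped; C skipped; B skipped.
Profit = 73 + 61 = 134

134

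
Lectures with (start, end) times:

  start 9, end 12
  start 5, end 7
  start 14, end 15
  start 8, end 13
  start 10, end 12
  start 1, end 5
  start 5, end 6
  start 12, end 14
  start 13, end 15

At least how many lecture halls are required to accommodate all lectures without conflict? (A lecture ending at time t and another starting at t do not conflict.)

starts: [1, 5, 5, 8, 9, 10, 12, 13, 14]
ends:   [5, 6, 7, 12, 12, 13, 14, 15, 15]
s1→1 e5→0 s5→1 s5→2 e6→1 e7→0 s8→1 s9→2 s10→3  — peak 3.

3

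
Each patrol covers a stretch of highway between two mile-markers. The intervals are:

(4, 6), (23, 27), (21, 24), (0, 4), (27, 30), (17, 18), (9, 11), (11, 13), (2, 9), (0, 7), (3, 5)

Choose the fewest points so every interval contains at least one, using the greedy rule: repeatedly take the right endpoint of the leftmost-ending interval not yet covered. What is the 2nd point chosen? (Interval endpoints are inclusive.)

Sort by right endpoint; whenever an interval is uncovered, place a point at its right end.
By right end: [0,4]  [3,5]  [4,6]  [0,7]  [2,9]  [9,11]  [11,13]  [17,18]  [21,24]  [23,27]  [27,30]
[0,4] uncovered → point at 4; [9,11] uncovered → point at 11; [17,18] uncovered → point at 18; [21,24] uncovered → point at 24; [27,30] uncovered → point at 30.
Points: 4, 11, 18, 24, 30 (5 total).

11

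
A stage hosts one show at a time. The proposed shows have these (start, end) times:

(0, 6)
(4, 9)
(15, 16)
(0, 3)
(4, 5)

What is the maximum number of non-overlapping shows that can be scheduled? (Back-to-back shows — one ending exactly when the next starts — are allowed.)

3

Greedy by earliest finish: after sorting by end time, pick each interval compatible with the last pick.
Sorted by end: (0,3)  (4,5)  (0,6)  (4,9)  (15,16)
take (0,3); take (4,5); skip (0,6); take (15,16).
Selected 3 shows.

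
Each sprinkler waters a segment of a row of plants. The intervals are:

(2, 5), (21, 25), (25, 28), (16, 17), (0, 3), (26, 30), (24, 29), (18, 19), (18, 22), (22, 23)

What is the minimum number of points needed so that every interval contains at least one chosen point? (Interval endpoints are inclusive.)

5

Sort by right endpoint; whenever an interval is uncovered, place a point at its right end.
By right end: [0,3]  [2,5]  [16,17]  [18,19]  [18,22]  [22,23]  [21,25]  [25,28]  [24,29]  [26,30]
[0,3] uncovered → point at 3; [16,17] uncovered → point at 17; [18,19] uncovered → point at 19; [22,23] uncovered → point at 23; [25,28] uncovered → point at 28.
Points: 3, 17, 19, 23, 28 (5 total).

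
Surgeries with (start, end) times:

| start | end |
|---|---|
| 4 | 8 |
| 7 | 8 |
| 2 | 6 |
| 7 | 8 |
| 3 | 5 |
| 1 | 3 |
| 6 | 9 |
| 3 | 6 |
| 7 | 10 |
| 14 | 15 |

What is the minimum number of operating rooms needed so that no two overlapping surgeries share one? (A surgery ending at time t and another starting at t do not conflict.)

Events (time:±→running): 1:+→1 2:+→2 3:-→1 3:+→2 3:+→3 4:+→4 5:-→3 6:-→2 6:-→1 6:+→2 7:+→3 7:+→4 7:+→5 … peak 5.

5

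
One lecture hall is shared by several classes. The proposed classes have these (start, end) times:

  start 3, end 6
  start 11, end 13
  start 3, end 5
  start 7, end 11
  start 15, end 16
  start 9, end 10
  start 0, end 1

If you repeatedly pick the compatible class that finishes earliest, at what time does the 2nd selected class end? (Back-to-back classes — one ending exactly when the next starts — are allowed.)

5

Sorted by end: (0,1)  (3,5)  (3,6)  (9,10)  (7,11)  (11,13)  (15,16)
take (0,1); take (3,5); take (9,10); skip (7,11); take (11,13); take (15,16).
Selected: (0,1) (3,5) (9,10) (11,13) (15,16)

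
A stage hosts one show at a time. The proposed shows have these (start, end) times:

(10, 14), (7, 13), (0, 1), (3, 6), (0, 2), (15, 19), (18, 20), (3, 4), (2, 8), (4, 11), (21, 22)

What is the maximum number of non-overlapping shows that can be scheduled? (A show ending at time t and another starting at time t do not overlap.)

5

Greedy by earliest finish: after sorting by end time, pick each interval compatible with the last pick.
By end time: (0,1), (0,2), (3,4), (3,6), (2,8), (4,11), (7,13), (10,14), (15,19), (18,20), (21,22).
Pick (0,1); next start ≥ 1 → (3,4); next start ≥ 4 → (4,11); next start ≥ 11 → (15,19); next start ≥ 19 → (21,22).
Selected 5 shows.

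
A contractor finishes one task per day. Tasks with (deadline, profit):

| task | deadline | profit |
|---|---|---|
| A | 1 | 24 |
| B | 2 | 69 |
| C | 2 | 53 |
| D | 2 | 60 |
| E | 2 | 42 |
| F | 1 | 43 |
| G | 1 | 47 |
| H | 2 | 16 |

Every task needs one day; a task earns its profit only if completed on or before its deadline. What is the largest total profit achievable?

Sort by profit descending; place each in the latest free slot ≤ its deadline.
Profit order: B=69 D=60 C=53 G=47 F=43 E=42 A=24 H=16
Assign: B→slot 2, D→slot 1, C skipped, G skipped, F skipped, E skipped, A skipped, H skipped.
Slots: [1:D] [2:B]
Profit = 60 + 69 = 129

129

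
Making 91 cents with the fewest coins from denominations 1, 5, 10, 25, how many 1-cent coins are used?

91 − 3×25→16 − 1×10→6 − 1×5→1 − 1×1→0
Count of 1: 1

1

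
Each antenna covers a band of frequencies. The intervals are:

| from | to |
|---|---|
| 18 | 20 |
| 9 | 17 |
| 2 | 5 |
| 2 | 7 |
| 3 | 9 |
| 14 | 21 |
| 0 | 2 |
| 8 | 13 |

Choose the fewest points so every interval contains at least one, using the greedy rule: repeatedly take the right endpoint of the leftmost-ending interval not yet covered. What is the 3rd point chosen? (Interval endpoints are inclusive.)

20

Process intervals by earliest right end; each time one isn't hit yet, stab at its right endpoint.
By right end: [0,2]  [2,5]  [2,7]  [3,9]  [8,13]  [9,17]  [18,20]  [14,21]
[0,2] uncovered → point at 2; [3,9] uncovered → point at 9; [18,20] uncovered → point at 20.
Points: 2, 9, 20 (3 total).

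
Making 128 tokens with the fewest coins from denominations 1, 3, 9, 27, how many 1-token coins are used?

2

128 = 4×27 + 2×9 + 2×1
Count of 1: 2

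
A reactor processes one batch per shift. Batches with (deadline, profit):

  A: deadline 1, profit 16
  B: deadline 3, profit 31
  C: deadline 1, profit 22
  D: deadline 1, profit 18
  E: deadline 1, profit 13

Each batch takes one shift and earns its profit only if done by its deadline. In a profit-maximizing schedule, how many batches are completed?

Sort by profit descending; place each in the latest free slot ≤ its deadline.
Profit order: B=31 C=22 D=18 A=16 E=13
Assign: B→slot 3, C→slot 1, D skipped, A skipped, E skipped.
Slots: [1:C] [3:B]
2 of 5 scheduled.

2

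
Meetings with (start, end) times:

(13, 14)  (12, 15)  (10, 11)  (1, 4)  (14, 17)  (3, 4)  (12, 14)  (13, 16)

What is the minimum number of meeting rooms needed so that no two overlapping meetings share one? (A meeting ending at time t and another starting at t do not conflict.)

4

Count concurrent intervals with a sweep; the peak is the room count.
starts: [1, 3, 10, 12, 12, 13, 13, 14]
ends:   [4, 4, 11, 14, 14, 15, 16, 17]
s1→1 s3→2 e4→1 e4→0 s10→1 e11→0 s12→1 s12→2 s13→3 s13→4  — peak 4.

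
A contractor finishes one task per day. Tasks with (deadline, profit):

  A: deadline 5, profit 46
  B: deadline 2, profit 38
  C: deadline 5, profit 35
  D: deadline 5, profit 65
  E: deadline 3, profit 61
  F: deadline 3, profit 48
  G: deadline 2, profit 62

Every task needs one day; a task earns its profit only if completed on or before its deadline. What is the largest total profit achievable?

Take jobs in profit order; each goes to the latest open slot no later than its deadline.
By profit: D(d5,65), G(d2,62), E(d3,61), F(d3,48), A(d5,46), B(d2,38), C(d5,35)
D→slot 5; G→slot 2; E→slot 3; F→slot 1; A→slot 4; B skipped; C skipped.
Profit = 48 + 62 + 61 + 46 + 65 = 282

282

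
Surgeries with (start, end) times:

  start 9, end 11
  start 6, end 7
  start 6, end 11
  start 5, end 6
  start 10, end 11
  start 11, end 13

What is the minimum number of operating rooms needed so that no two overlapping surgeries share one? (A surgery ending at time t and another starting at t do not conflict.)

Count concurrent intervals with a sweep; the peak is the room count.
Events (time:±→running): 5:+→1 6:-→0 6:+→1 6:+→2 7:-→1 9:+→2 10:+→3 … peak 3.

3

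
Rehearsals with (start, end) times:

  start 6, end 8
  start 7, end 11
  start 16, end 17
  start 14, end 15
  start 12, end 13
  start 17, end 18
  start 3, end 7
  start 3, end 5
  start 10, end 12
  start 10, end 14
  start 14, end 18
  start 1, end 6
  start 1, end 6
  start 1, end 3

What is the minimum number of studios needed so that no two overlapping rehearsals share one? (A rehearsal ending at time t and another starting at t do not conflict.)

The answer is the maximum number of intervals overlapping at any instant.
starts: [1, 1, 1, 3, 3, 6, 7, 10, 10, 12, 14, 14, 16, 17]
ends:   [3, 5, 6, 6, 7, 8, 11, 12, 13, 14, 15, 17, 18, 18]
s1→1 s1→2 s1→3 e3→2 s3→3 s3→4  — peak 4.

4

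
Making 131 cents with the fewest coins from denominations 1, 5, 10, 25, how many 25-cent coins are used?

5

Greedy: take as many of the largest coin as possible, then repeat with the remainder.
131 − 5×25→6 − 1×5→1 − 1×1→0
Count of 25: 5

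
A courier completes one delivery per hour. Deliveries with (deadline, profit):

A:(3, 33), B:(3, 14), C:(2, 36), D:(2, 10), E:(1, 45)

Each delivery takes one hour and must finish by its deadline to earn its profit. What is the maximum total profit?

114

By profit: E(d1,45), C(d2,36), A(d3,33), B(d3,14), D(d2,10)
E→slot 1; C→slot 2; A→slot 3; B skipped; D skipped.
Profit = 45 + 36 + 33 = 114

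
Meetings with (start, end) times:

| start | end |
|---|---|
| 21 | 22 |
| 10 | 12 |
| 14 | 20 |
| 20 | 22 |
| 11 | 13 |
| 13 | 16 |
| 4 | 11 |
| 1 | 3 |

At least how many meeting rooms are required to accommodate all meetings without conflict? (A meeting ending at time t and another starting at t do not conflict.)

2

Count concurrent intervals with a sweep; the peak is the room count.
Events (time:±→running): 1:+→1 3:-→0 4:+→1 10:+→2 … peak 2.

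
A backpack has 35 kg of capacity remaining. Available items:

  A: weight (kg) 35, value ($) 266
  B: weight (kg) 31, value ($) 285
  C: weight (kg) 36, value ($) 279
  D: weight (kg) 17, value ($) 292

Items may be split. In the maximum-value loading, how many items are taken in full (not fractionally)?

Sort by value per unit weight and fill in that order.
Ratios (sorted): D 17.18, B 9.19, C 7.75, A 7.60
take D (17 @ 292); take 18/31 of B → 165.48. Capacity used 35/35.
1 item(s) taken whole; one partial (take 18/31 of B).

1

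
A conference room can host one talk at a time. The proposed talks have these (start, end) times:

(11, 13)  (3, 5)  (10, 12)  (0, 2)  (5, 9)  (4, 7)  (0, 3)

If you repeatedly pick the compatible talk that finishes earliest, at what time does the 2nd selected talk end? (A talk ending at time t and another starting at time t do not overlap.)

Order by finish time; keep every interval that doesn't clash with the previous kept one.
By end time: (0,2), (0,3), (3,5), (4,7), (5,9), (10,12), (11,13).
Pick (0,2); next start ≥ 2 → (3,5); next start ≥ 5 → (5,9); next start ≥ 9 → (10,12).
Selected: (0,2) (3,5) (5,9) (10,12)

5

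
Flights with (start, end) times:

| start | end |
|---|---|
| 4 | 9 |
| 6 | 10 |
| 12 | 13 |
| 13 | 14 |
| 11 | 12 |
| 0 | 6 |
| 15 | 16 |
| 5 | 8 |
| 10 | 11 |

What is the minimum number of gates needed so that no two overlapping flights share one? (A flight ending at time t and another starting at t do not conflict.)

3

Events (time:±→running): 0:+→1 4:+→2 5:+→3 … peak 3.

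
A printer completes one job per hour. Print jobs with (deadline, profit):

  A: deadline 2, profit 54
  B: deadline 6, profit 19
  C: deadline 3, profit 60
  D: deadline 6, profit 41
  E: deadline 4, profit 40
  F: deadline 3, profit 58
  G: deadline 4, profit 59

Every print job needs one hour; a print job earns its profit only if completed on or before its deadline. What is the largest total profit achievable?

Profit order: C=60 G=59 F=58 A=54 D=41 E=40 B=19
Assign: C→slot 3, G→slot 4, F→slot 2, A→slot 1, D→slot 6, E skipped, B→slot 5.
Slots: [1:A] [2:F] [3:C] [4:G] [5:B] [6:D]
Profit = 54 + 58 + 60 + 59 + 19 + 41 = 291

291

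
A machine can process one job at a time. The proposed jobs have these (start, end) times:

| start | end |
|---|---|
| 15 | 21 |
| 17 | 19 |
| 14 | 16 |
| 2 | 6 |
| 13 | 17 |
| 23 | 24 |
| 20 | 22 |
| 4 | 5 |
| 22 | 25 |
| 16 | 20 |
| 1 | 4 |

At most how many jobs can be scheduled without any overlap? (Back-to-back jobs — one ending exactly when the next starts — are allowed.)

Sort by end time and greedily take each interval whose start is ≥ the last chosen end.
By end time: (1,4), (4,5), (2,6), (14,16), (13,17), (17,19), (16,20), (15,21), (20,22), (23,24), (22,25).
Pick (1,4); next start ≥ 4 → (4,5); next start ≥ 5 → (14,16); next start ≥ 16 → (17,19); next start ≥ 19 → (20,22); next start ≥ 22 → (23,24).
Selected 6 jobs.

6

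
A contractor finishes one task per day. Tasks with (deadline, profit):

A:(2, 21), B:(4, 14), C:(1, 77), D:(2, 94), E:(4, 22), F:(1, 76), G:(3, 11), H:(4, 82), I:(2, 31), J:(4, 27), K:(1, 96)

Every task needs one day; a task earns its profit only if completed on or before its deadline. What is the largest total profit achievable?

By profit: K(d1,96), D(d2,94), H(d4,82), C(d1,77), F(d1,76), I(d2,31), J(d4,27), E(d4,22), A(d2,21), B(d4,14), G(d3,11)
K→slot 1; D→slot 2; H→slot 4; C skipped; F skipped; I skipped; J→slot 3; E skipped; A skipped; B skipped; G skipped.
Profit = 96 + 94 + 27 + 82 = 299

299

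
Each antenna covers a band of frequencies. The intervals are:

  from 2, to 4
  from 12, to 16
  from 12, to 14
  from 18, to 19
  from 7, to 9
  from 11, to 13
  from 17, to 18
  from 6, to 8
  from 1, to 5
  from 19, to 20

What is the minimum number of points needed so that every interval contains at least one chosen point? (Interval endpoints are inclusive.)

5

Sort by right endpoint; whenever an interval is uncovered, place a point at its right end.
By right end: [2,4]  [1,5]  [6,8]  [7,9]  [11,13]  [12,14]  [12,16]  [17,18]  [18,19]  [19,20]
[2,4] uncovered → point at 4; [6,8] uncovered → point at 8; [11,13] uncovered → point at 13; [17,18] uncovered → point at 18; [19,20] uncovered → point at 20.
Points: 4, 8, 13, 18, 20 (5 total).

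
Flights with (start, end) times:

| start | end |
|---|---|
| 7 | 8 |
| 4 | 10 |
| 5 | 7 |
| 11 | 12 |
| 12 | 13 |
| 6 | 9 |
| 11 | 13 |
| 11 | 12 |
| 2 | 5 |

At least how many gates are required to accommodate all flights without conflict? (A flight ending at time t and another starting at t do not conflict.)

Events (time:±→running): 2:+→1 4:+→2 5:-→1 5:+→2 6:+→3 … peak 3.

3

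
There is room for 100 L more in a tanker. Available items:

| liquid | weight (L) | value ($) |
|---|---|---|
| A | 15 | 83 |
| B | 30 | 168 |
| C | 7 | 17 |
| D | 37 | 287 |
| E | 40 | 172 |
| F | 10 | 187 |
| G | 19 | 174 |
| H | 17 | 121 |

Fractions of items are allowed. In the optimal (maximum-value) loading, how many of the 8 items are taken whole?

4

Order: F (187/10=18.70) > G (174/19=9.16) > D (287/37=7.76) > H (121/17=7.12) > B (168/30=5.60) > A (83/15=5.53) > E (172/40=4.30) > C (17/7=2.43)
Fill: take F (10 @ 187) → take G (19 @ 174) → take D (37 @ 287) → take H (17 @ 121) → take 17/30 of B → 95.20; 100/100 used.
4 item(s) taken whole; one partial (take 17/30 of B).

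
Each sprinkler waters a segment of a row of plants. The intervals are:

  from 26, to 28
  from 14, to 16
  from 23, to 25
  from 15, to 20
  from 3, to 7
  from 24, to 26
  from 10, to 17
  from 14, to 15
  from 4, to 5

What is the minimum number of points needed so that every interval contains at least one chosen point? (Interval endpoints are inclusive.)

Sort by right endpoint; whenever an interval is uncovered, place a point at its right end.
Sorted: [4,5] [3,7] [14,15] [14,16] [10,17] [15,20] [23,25] [24,26] [26,28]
{[4,5],[3,7]} hit by 5; {[14,15],[14,16],[10,17],[15,20]} hit by 15; {[23,25],[24,26]} hit by 25; {[26,28]} hit by 28.
Points: 5, 15, 25, 28 (4 total).

4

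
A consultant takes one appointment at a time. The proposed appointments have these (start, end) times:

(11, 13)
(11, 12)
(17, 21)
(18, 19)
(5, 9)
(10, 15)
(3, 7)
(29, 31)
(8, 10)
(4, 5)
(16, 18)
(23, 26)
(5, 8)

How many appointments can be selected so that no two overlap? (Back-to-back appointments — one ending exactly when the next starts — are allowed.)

8

Sorted by end: (4,5)  (3,7)  (5,8)  (5,9)  (8,10)  (11,12)  (11,13)  (10,15)  (16,18)  (18,19)  (17,21)  (23,26)  (29,31)
take (4,5); skip (3,7); take (5,8); take (8,10); take (11,12); skip (11,13); skip (10,15); take (16,18); take (18,19); skip (17,21); take (23,26); take (29,31).
Selected 8 appointments.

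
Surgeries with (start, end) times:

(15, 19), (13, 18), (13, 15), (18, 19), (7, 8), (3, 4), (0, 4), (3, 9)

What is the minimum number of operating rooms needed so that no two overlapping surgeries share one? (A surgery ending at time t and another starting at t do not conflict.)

3

Count concurrent intervals with a sweep; the peak is the room count.
starts: [0, 3, 3, 7, 13, 13, 15, 18]
ends:   [4, 4, 8, 9, 15, 18, 19, 19]
s0→1 s3→2 s3→3  — peak 3.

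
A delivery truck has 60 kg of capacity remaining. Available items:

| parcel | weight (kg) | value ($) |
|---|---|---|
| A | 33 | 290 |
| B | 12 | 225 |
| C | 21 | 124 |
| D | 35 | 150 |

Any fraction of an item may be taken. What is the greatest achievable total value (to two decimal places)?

603.57

Sort by value per unit weight and fill in that order.
Order: B (225/12=18.75) > A (290/33=8.79) > C (124/21=5.90) > D (150/35=4.29)
Fill: take B (12 @ 225) → take A (33 @ 290) → take 15/21 of C → 88.57; 60/60 used.
Total value = 603.57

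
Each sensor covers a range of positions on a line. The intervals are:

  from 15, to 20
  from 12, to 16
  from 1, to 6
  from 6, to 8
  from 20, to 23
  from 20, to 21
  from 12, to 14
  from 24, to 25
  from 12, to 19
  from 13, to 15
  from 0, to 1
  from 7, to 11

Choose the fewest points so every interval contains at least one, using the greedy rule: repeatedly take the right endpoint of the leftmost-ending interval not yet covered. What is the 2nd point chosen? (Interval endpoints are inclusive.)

Sorted: [0,1] [1,6] [6,8] [7,11] [12,14] [13,15] [12,16] [12,19] [15,20] [20,21] [20,23] [24,25]
{[0,1],[1,6]} hit by 1; {[6,8],[7,11]} hit by 8; {[12,14],[13,15],[12,16],[12,19]} hit by 14; {[15,20],[20,21],[20,23]} hit by 20; {[24,25]} hit by 25.
Points: 1, 8, 14, 20, 25 (5 total).

8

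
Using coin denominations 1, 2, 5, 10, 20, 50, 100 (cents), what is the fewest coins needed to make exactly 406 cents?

6

406 − 4×100→6 − 1×5→1 − 1×1→0
Total coins = 4 + 1 + 1 = 6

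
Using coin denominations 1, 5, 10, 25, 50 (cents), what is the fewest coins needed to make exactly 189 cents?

9

Use the largest denomination that fits, subtract, and repeat.
189 − 3×50→39 − 1×25→14 − 1×10→4 − 4×1→0
Total coins = 3 + 1 + 1 + 4 = 9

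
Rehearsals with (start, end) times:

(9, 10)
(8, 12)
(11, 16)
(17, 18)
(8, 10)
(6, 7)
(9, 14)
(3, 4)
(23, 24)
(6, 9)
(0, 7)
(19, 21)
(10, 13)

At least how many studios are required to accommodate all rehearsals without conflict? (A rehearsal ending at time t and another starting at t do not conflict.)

Count concurrent intervals with a sweep; the peak is the room count.
starts: [0, 3, 6, 6, 8, 8, 9, 9, 10, 11, 17, 19, 23]
ends:   [4, 7, 7, 9, 10, 10, 12, 13, 14, 16, 18, 21, 24]
s0→1 s3→2 e4→1 s6→2 s6→3 e7→2 e7→1 s8→2 s8→3 e9→2 s9→3 s9→4  — peak 4.

4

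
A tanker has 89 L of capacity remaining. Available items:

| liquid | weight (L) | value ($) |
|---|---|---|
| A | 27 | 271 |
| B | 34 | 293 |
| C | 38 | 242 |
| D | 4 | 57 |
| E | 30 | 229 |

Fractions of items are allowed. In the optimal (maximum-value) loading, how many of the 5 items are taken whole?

3

Sort by value per unit weight and fill in that order.
Ratios (sorted): D 14.25, A 10.04, B 8.62, E 7.63, C 6.37
take D (4 @ 57); take A (27 @ 271); take B (34 @ 293); take 24/30 of E → 183.20. Capacity used 89/89.
3 item(s) taken whole; one partial (take 24/30 of E).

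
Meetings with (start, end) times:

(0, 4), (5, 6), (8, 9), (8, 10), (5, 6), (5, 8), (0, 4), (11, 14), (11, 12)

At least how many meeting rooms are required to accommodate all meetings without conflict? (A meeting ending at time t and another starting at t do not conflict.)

3

Events (time:±→running): 0:+→1 0:+→2 4:-→1 4:-→0 5:+→1 5:+→2 5:+→3 … peak 3.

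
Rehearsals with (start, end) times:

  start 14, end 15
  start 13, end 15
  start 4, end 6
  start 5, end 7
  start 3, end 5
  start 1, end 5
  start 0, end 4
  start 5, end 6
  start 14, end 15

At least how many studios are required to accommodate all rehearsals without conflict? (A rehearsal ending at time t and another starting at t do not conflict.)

Events (time:±→running): 0:+→1 1:+→2 3:+→3 … peak 3.

3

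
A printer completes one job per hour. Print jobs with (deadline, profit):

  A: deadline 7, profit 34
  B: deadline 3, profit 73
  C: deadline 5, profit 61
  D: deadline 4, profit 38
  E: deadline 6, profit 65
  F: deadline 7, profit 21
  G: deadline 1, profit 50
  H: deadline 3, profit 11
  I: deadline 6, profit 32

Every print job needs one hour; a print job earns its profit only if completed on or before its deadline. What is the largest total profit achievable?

Profit order: B=73 E=65 C=61 G=50 D=38 A=34 I=32 F=21 H=11
Assign: B→slot 3, E→slot 6, C→slot 5, G→slot 1, D→slot 4, A→slot 7, I→slot 2, F skipped, H skipped.
Slots: [1:G] [2:I] [3:B] [4:D] [5:C] [6:E] [7:A]
Profit = 50 + 32 + 73 + 38 + 61 + 65 + 34 = 353

353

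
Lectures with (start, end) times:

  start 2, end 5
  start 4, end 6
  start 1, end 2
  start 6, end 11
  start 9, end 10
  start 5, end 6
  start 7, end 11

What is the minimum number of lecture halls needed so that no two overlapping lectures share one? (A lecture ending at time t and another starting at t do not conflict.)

3

Count concurrent intervals with a sweep; the peak is the room count.
starts: [1, 2, 4, 5, 6, 7, 9]
ends:   [2, 5, 6, 6, 10, 11, 11]
s1→1 e2→0 s2→1 s4→2 e5→1 s5→2 e6→1 e6→0 s6→1 s7→2 s9→3  — peak 3.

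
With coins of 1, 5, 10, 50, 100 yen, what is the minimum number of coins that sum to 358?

358 − 3×100→58 − 1×50→8 − 1×5→3 − 3×1→0
Total coins = 3 + 1 + 1 + 3 = 8

8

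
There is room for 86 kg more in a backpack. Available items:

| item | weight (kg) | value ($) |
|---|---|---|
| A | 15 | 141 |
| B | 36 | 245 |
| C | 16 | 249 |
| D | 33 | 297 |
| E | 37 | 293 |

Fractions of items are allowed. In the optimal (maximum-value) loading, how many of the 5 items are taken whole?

3

Ratios (sorted): C 15.56, A 9.40, D 9.00, E 7.92, B 6.81
take C (16 @ 249); take A (15 @ 141); take D (33 @ 297); take 22/37 of E → 174.22. Capacity used 86/86.
3 item(s) taken whole; one partial (take 22/37 of E).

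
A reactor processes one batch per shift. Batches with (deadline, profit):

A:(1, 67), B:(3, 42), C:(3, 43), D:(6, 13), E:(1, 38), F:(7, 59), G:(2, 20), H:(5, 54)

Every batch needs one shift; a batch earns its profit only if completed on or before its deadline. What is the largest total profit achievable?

By profit: A(d1,67), F(d7,59), H(d5,54), C(d3,43), B(d3,42), E(d1,38), G(d2,20), D(d6,13)
A→slot 1; F→slot 7; H→slot 5; C→slot 3; B→slot 2; E skipped; G skipped; D→slot 6.
Profit = 67 + 42 + 43 + 54 + 13 + 59 = 278

278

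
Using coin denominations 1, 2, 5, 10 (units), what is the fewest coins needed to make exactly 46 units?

46 − 4×10→6 − 1×5→1 − 1×1→0
Total coins = 4 + 1 + 1 = 6

6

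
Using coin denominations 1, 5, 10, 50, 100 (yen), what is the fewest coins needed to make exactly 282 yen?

8

Greedy: take as many of the largest coin as possible, then repeat with the remainder.
282 − 2×100→82 − 1×50→32 − 3×10→2 − 2×1→0
Total coins = 2 + 1 + 3 + 2 = 8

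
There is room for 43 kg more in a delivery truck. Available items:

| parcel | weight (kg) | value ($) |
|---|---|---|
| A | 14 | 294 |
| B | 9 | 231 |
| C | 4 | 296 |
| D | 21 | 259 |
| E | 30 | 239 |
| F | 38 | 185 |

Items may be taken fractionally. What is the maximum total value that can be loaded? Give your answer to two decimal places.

Greedy by value/weight ratio, highest first.
Order: C (296/4=74.00) > B (231/9=25.67) > A (294/14=21.00) > D (259/21=12.33) > E (239/30=7.97) > F (185/38=4.87)
Fill: take C (4 @ 296) → take B (9 @ 231) → take A (14 @ 294) → take 16/21 of D → 197.33; 43/43 used.
Total value = 1018.33

1018.33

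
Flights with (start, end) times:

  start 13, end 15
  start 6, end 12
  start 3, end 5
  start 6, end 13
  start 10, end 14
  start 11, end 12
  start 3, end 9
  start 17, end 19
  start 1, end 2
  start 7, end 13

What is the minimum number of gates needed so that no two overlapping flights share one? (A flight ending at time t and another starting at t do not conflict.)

5

starts: [1, 3, 3, 6, 6, 7, 10, 11, 13, 17]
ends:   [2, 5, 9, 12, 12, 13, 13, 14, 15, 19]
s1→1 e2→0 s3→1 s3→2 e5→1 s6→2 s6→3 s7→4 e9→3 s10→4 s11→5  — peak 5.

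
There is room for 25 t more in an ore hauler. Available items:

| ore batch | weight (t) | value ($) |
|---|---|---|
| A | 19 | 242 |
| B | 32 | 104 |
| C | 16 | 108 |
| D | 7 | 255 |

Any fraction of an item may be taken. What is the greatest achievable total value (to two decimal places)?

484.26

Sort by value per unit weight and fill in that order.
Order: D (255/7=36.43) > A (242/19=12.74) > C (108/16=6.75) > B (104/32=3.25)
Fill: take D (7 @ 255) → take 18/19 of A → 229.26; 25/25 used.
Total value = 484.26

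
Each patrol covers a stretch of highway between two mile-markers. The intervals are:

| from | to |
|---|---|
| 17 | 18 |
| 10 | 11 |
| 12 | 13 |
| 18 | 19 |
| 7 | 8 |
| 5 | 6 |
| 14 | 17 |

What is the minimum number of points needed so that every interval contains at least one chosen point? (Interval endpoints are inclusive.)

6

Process intervals by earliest right end; each time one isn't hit yet, stab at its right endpoint.
Sorted: [5,6] [7,8] [10,11] [12,13] [14,17] [17,18] [18,19]
{[5,6]} hit by 6; {[7,8]} hit by 8; {[10,11]} hit by 11; {[12,13]} hit by 13; {[14,17],[17,18]} hit by 17; {[18,19]} hit by 19.
Points: 6, 8, 11, 13, 17, 19 (6 total).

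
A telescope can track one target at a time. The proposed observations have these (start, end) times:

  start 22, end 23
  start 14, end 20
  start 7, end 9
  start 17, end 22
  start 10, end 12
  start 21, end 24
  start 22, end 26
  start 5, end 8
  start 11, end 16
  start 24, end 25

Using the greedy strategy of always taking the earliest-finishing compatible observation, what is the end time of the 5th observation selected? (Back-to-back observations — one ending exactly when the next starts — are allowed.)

25

Sorted by end: (5,8)  (7,9)  (10,12)  (11,16)  (14,20)  (17,22)  (22,23)  (21,24)  (24,25)  (22,26)
take (5,8); take (10,12); skip (11,16); take (14,20); skip (17,22); take (22,23); skip (21,24); take (24,25).
Selected: (5,8) (10,12) (14,20) (22,23) (24,25)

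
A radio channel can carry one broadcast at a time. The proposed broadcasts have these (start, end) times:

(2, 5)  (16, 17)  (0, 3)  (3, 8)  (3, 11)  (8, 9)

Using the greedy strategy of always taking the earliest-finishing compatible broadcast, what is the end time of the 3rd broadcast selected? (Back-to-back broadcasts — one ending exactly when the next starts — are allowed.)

9

By end time: (0,3), (2,5), (3,8), (8,9), (3,11), (16,17).
Pick (0,3); next start ≥ 3 → (3,8); next start ≥ 8 → (8,9); next start ≥ 9 → (16,17).
Selected: (0,3) (3,8) (8,9) (16,17)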